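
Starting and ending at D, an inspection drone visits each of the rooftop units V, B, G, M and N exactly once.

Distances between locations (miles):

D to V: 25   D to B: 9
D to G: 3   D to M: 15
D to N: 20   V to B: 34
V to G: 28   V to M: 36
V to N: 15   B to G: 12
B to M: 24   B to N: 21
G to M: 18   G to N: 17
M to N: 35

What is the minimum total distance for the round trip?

With 5 stops there are 5!/2 = 60 distinct round trips (a route and its reverse cost the same).
D - V - B - G - M - N - D: 25+34+12+18+35+20 = 144
D - V - B - G - N - M - D: 25+34+12+17+35+15 = 138
D - V - B - M - G - N - D: 25+34+24+18+17+20 = 138
D - V - B - M - N - G - D: 25+34+24+35+17+3 = 138
D - V - B - N - G - M - D: 25+34+21+17+18+15 = 130
D - V - B - N - M - G - D: 25+34+21+35+18+3 = 136
D - V - G - B - M - N - D: 25+28+12+24+35+20 = 144
D - V - G - B - N - M - D: 25+28+12+21+35+15 = 136
D - V - G - M - B - N - D: 25+28+18+24+21+20 = 136
D - V - G - M - N - B - D: 25+28+18+35+21+9 = 136
D - V - G - N - B - M - D: 25+28+17+21+24+15 = 130
D - V - G - N - M - B - D: 25+28+17+35+24+9 = 138
D - V - M - B - G - N - D: 25+36+24+12+17+20 = 134
D - V - M - B - N - G - D: 25+36+24+21+17+3 = 126
… (46 more)
D - B - N - V - M - G - D: 9+21+15+36+18+3 = 102  ← best
The minimum is 102.
One optimal route: D → B → N → V → M → G → D (or its reverse).

102 miles — the shortest possible round trip.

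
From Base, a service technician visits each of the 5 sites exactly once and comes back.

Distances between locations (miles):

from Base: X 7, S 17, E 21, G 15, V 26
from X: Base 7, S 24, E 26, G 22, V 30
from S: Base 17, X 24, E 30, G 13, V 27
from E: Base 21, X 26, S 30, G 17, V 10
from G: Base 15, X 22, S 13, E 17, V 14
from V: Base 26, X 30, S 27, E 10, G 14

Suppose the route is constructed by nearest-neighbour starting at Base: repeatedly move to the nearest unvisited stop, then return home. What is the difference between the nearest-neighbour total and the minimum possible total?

13 miles longer than the optimal tour.

From Base: X=7, G=15, S=17, E=21, V=26 → choose X (7).
From X: G=22, S=24, E=26, V=30 → choose G (22).
From G: S=13, V=14, E=17 → choose S (13).
From S: V=27, E=30 → choose V (27).
From V: E=10 → choose E (10).
NN route Base → X → G → S → V → E → Base costs 100.
Optimal: Base → X → E → V → G → S → Base costs 87 (by enumerating all 60 distinct tours).
Excess = 100 − 87 = 13.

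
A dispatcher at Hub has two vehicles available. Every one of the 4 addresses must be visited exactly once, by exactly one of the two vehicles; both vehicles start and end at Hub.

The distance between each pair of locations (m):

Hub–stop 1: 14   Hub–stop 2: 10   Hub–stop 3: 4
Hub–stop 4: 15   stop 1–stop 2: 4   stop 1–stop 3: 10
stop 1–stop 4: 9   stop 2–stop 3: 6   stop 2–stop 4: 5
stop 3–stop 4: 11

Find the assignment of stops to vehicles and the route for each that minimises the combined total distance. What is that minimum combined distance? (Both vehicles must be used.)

46 m — the smallest possible combined total.

There are 2^3 − 1 = 7 ways to divide the 4 stops into two non-empty groups. For each, the best each vehicle can do is its own shortest tour through its group:
  {stop 1} + {stop 2, stop 3, stop 4}: 28 + 30 = 58
  {stop 2} + {stop 1, stop 3, stop 4}: 20 + 38 = 58
  {stop 1, stop 2} + {stop 3, stop 4}: 28 + 30 = 58
  {stop 3} + {stop 1, stop 2, stop 4}: 8 + 38 = 46
  {stop 1, stop 3} + {stop 2, stop 4}: 28 + 30 = 58
  {stop 2, stop 3} + {stop 1, stop 4}: 20 + 38 = 58
  … (7 splits in total)
Best: vehicle 1 Hub → stop 3 → Hub = 8; vehicle 2 Hub → stop 1 → stop 2 → stop 4 → Hub = 38; combined 46.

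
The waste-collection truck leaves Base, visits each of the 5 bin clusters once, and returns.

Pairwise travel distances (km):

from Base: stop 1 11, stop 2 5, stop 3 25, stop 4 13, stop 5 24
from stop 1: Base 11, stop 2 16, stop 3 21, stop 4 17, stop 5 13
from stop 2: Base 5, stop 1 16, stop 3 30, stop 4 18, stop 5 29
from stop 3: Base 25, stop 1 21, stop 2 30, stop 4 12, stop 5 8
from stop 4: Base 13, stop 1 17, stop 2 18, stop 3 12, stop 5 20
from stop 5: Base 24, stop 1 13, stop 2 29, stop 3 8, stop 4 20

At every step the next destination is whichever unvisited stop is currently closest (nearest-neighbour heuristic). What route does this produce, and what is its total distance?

From Base: distances to unvisited — stop 2=5, stop 1=11, stop 4=13, stop 5=24, stop 3=25. Nearest is stop 2 (5).
From stop 2: distances to unvisited — stop 1=16, stop 4=18, stop 5=29, stop 3=30. Nearest is stop 1 (16).
From stop 1: distances to unvisited — stop 5=13, stop 4=17, stop 3=21. Nearest is stop 5 (13).
From stop 5: distances to unvisited — stop 3=8, stop 4=20. Nearest is stop 3 (8).
From stop 3: distances to unvisited — stop 4=12. Nearest is stop 4 (12).
Return stop 4→Base: 13.
Total = 5 + 16 + 13 + 8 + 12 + 13 = 67.

Nearest-neighbour total = 67 km; route Base → stop 2 → stop 1 → stop 5 → stop 3 → stop 4 → Base.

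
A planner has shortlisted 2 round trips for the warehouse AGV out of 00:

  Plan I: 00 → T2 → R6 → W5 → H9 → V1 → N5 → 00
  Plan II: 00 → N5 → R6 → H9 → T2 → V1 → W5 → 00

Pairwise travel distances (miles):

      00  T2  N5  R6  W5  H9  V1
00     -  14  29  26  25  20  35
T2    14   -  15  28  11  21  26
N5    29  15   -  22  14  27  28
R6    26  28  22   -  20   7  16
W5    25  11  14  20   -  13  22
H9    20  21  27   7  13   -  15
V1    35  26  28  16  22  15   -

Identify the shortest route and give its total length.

147 miles — Plan I is the shortest.

Plan I: 14 + 28 + 20 + 13 + 15 + 28 + 29 = 147
Plan II: 29 + 22 + 7 + 21 + 26 + 22 + 25 = 152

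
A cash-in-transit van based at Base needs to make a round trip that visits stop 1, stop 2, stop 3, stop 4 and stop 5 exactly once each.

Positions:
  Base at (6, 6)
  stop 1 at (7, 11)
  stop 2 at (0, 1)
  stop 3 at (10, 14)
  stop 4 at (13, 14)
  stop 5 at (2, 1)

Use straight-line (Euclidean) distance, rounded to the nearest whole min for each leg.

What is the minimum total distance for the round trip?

With 5 stops there are 5!/2 = 60 distinct round trips (a route and its reverse cost the same).
Base - stop 1 - stop 2 - stop 3 - stop 4 - stop 5 - Base: 5+12+16+3+17+6 = 59
Base - stop 1 - stop 2 - stop 3 - stop 5 - stop 4 - Base: 5+12+16+15+17+11 = 76
Base - stop 1 - stop 2 - stop 4 - stop 3 - stop 5 - Base: 5+12+18+3+15+6 = 59
Base - stop 1 - stop 2 - stop 4 - stop 5 - stop 3 - Base: 5+12+18+17+15+9 = 76
Base - stop 1 - stop 2 - stop 5 - stop 3 - stop 4 - Base: 5+12+2+15+3+11 = 48
Base - stop 1 - stop 2 - stop 5 - stop 4 - stop 3 - Base: 5+12+2+17+3+9 = 48
Base - stop 1 - stop 3 - stop 2 - stop 4 - stop 5 - Base: 5+4+16+18+17+6 = 66
Base - stop 1 - stop 3 - stop 2 - stop 5 - stop 4 - Base: 5+4+16+2+17+11 = 55
Base - stop 1 - stop 3 - stop 4 - stop 2 - stop 5 - Base: 5+4+3+18+2+6 = 38
Base - stop 1 - stop 3 - stop 4 - stop 5 - stop 2 - Base: 5+4+3+17+2+8 = 39
Base - stop 1 - stop 3 - stop 5 - stop 2 - stop 4 - Base: 5+4+15+2+18+11 = 55
Base - stop 1 - stop 3 - stop 5 - stop 4 - stop 2 - Base: 5+4+15+17+18+8 = 67
Base - stop 1 - stop 4 - stop 2 - stop 3 - stop 5 - Base: 5+7+18+16+15+6 = 67
Base - stop 1 - stop 4 - stop 2 - stop 5 - stop 3 - Base: 5+7+18+2+15+9 = 56
… (46 more)
The minimum is 38.
One optimal route: Base → stop 1 → stop 3 → stop 4 → stop 2 → stop 5 → Base (or its reverse).

Minimum total distance: 38 min.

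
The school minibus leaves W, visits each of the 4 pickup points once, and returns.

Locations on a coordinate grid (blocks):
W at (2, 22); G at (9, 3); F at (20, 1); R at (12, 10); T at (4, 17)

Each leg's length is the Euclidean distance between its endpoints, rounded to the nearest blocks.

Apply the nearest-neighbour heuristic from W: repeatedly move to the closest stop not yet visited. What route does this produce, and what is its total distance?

Total distance 63 blocks via the nearest-neighbour route W → T → R → G → F → W.

At W the remaining stops are T 5, R 16, G 20, F 28; go to T.
At T the remaining stops are R 11, G 15, F 23; go to R.
At R the remaining stops are G 8, F 12; go to G.
At G the remaining stops are F 11; go to F.
Return F→W: 28.
Total = 5 + 11 + 8 + 11 + 28 = 63.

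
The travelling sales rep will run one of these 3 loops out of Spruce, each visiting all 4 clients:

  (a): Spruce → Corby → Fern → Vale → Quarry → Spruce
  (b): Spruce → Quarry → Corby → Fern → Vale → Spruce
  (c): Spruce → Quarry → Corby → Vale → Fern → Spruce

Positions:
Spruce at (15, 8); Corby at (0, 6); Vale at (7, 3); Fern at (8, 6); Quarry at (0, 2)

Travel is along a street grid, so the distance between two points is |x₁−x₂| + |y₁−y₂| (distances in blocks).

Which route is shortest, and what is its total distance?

Shortest is (c), total 48 blocks.

(a): 17 + 8 + 4 + 8 + 21 = 58
(b): 21 + 4 + 8 + 4 + 13 = 50
(c): 21 + 4 + 10 + 4 + 9 = 48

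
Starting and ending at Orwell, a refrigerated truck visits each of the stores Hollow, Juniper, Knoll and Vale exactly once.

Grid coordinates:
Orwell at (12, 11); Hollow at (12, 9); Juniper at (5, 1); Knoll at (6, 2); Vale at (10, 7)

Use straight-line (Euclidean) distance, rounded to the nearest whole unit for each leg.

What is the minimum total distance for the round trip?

24 — the shortest possible round trip.

With 4 stops there are 4!/2 = 12 distinct round trips (a route and its reverse cost the same).
Orwell - Hollow - Juniper - Knoll - Vale - Orwell: 2+11+1+6+4 = 24
Orwell - Hollow - Juniper - Vale - Knoll - Orwell: 2+11+8+6+11 = 38
Orwell - Hollow - Knoll - Juniper - Vale - Orwell: 2+9+1+8+4 = 24
Orwell - Hollow - Knoll - Vale - Juniper - Orwell: 2+9+6+8+12 = 37
Orwell - Hollow - Vale - Juniper - Knoll - Orwell: 2+3+8+1+11 = 25
Orwell - Hollow - Vale - Knoll - Juniper - Orwell: 2+3+6+1+12 = 24
Orwell - Juniper - Hollow - Knoll - Vale - Orwell: 12+11+9+6+4 = 42
Orwell - Juniper - Hollow - Vale - Knoll - Orwell: 12+11+3+6+11 = 43
Orwell - Juniper - Knoll - Hollow - Vale - Orwell: 12+1+9+3+4 = 29
Orwell - Juniper - Vale - Hollow - Knoll - Orwell: 12+8+3+9+11 = 43
Orwell - Knoll - Hollow - Juniper - Vale - Orwell: 11+9+11+8+4 = 43
Orwell - Knoll - Juniper - Hollow - Vale - Orwell: 11+1+11+3+4 = 30
The minimum is 24.
One optimal route: Orwell → Hollow → Juniper → Knoll → Vale → Orwell (or its reverse).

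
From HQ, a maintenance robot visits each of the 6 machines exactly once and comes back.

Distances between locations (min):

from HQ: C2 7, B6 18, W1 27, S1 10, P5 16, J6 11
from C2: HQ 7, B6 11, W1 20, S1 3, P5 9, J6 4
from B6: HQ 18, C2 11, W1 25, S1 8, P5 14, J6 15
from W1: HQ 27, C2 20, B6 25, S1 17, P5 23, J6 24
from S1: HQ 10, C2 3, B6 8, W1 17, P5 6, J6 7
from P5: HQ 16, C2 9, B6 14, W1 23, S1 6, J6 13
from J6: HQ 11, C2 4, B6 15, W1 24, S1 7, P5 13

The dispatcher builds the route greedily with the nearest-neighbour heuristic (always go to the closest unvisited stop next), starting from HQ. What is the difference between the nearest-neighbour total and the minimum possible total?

From HQ: C2=7, S1=10, J6=11, P5=16, B6=18, W1=27 → choose C2 (7).
From C2: S1=3, J6=4, P5=9, B6=11, W1=20 → choose S1 (3).
From S1: P5=6, J6=7, B6=8, W1=17 → choose P5 (6).
From P5: J6=13, B6=14, W1=23 → choose J6 (13).
From J6: B6=15, W1=24 → choose B6 (15).
From B6: W1=25 → choose W1 (25).
NN route HQ → C2 → S1 → P5 → J6 → B6 → W1 → HQ costs 96.
Optimal: HQ → C2 → B6 → W1 → S1 → P5 → J6 → HQ costs 90 (by enumerating all 360 distinct tours).
Excess = 96 − 90 = 6.

The nearest-neighbour route is 6 min longer than optimal.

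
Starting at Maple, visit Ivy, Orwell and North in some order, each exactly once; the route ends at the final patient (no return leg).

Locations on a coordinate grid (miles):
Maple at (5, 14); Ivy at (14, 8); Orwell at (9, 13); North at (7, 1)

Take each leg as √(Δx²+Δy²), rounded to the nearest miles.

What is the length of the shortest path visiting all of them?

Minimum one-way distance = 21 miles.

There are 3! = 6 possible orderings.
Maple → Ivy → Orwell → North: 11+7+12 = 30
Maple → Ivy → North → Orwell: 11+10+12 = 33
Maple → Orwell → Ivy → North: 4+7+10 = 21
Maple → Orwell → North → Ivy: 4+12+10 = 26
Maple → North → Ivy → Orwell: 13+10+7 = 30
Maple → North → Orwell → Ivy: 13+12+7 = 32
The minimum is 21.
One shortest path: Maple → Orwell → Ivy → North.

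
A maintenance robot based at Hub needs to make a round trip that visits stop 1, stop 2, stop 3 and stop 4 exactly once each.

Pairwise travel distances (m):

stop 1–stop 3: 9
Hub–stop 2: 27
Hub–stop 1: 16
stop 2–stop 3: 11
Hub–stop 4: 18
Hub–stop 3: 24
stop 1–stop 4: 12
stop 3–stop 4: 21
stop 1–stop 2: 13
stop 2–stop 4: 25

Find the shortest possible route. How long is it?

Hub → stop 1 → stop 2 → stop 3 → stop 4 → Hub: 16+13+11+21+18 = 79
Hub → stop 1 → stop 2 → stop 4 → stop 3 → Hub: 16+13+25+21+24 = 99
Hub → stop 1 → stop 3 → stop 2 → stop 4 → Hub: 16+9+11+25+18 = 79
Hub → stop 1 → stop 3 → stop 4 → stop 2 → Hub: 16+9+21+25+27 = 98
Hub → stop 1 → stop 4 → stop 2 → stop 3 → Hub: 16+12+25+11+24 = 88
Hub → stop 1 → stop 4 → stop 3 → stop 2 → Hub: 16+12+21+11+27 = 87
Hub → stop 2 → stop 1 → stop 3 → stop 4 → Hub: 27+13+9+21+18 = 88
Hub → stop 2 → stop 1 → stop 4 → stop 3 → Hub: 27+13+12+21+24 = 97
Hub → stop 2 → stop 3 → stop 1 → stop 4 → Hub: 27+11+9+12+18 = 77
Hub → stop 2 → stop 4 → stop 1 → stop 3 → Hub: 27+25+12+9+24 = 97
Hub → stop 3 → stop 1 → stop 2 → stop 4 → Hub: 24+9+13+25+18 = 89
Hub → stop 3 → stop 2 → stop 1 → stop 4 → Hub: 24+11+13+12+18 = 78
The minimum is 77.
One optimal route: Hub → stop 2 → stop 3 → stop 1 → stop 4 → Hub (or its reverse).

Minimum total distance: 77 m.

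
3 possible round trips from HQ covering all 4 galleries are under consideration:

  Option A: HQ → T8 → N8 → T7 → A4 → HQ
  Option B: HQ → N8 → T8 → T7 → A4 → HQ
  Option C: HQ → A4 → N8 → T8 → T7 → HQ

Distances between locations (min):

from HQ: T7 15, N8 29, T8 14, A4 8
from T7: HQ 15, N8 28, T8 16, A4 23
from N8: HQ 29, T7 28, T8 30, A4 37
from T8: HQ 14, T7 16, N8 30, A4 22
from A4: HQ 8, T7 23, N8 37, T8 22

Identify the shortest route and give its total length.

Option A: 14 + 30 + 28 + 23 + 8 = 103
Option B: 29 + 30 + 16 + 23 + 8 = 106
Option C: 8 + 37 + 30 + 16 + 15 = 106

Shortest is Option A, total 103 min.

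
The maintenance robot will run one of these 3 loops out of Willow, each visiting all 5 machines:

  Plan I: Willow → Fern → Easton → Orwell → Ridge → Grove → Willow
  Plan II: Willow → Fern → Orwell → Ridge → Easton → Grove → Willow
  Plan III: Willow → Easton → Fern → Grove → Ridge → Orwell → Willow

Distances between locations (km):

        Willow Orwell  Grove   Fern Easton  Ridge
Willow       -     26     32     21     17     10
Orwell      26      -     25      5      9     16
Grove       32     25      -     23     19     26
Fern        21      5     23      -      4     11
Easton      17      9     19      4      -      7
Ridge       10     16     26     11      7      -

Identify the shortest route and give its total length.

Plan I: 21 + 4 + 9 + 16 + 26 + 32 = 108
Plan II: 21 + 5 + 16 + 7 + 19 + 32 = 100
Plan III: 17 + 4 + 23 + 26 + 16 + 26 = 112

100 km — Plan II is the shortest.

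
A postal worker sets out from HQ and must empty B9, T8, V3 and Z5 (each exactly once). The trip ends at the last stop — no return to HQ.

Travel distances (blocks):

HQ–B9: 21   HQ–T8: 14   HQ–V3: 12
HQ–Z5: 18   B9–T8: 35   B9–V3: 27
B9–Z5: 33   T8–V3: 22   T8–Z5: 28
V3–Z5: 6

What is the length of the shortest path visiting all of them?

There are 4! = 24 possible orderings.
HQ→B9→T8→V3→Z5: 21+35+22+6 = 84
HQ→B9→T8→Z5→V3: 21+35+28+6 = 90
HQ→B9→V3→T8→Z5: 21+27+22+28 = 98
HQ→B9→V3→Z5→T8: 21+27+6+28 = 82
HQ→B9→Z5→T8→V3: 21+33+28+22 = 104
HQ→B9→Z5→V3→T8: 21+33+6+22 = 82
HQ→T8→B9→V3→Z5: 14+35+27+6 = 82
HQ→T8→B9→Z5→V3: 14+35+33+6 = 88
HQ→T8→V3→B9→Z5: 14+22+27+33 = 96
HQ→T8→V3→Z5→B9: 14+22+6+33 = 75
HQ→T8→Z5→B9→V3: 14+28+33+27 = 102
HQ→T8→Z5→V3→B9: 14+28+6+27 = 75
HQ→V3→B9→T8→Z5: 12+27+35+28 = 102
HQ→V3→B9→Z5→T8: 12+27+33+28 = 100
… (10 more)
The minimum is 75.
One shortest path: HQ → T8 → V3 → Z5 → B9.

Minimum one-way distance = 75 blocks.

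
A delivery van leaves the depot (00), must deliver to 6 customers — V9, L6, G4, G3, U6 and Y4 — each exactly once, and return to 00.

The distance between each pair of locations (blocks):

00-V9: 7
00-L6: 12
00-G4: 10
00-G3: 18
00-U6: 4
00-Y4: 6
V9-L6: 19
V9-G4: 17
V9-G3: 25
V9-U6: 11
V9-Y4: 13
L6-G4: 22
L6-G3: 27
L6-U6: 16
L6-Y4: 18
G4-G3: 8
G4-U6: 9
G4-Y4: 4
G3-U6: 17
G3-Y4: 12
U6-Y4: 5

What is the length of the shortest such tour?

There are 360 distinct closed tours to check (reversals are equivalent).
00→V9→L6→G4→G3→U6→Y4→00: 7+19+22+8+17+5+6 = 84
00→V9→L6→G4→G3→Y4→U6→00: 7+19+22+8+12+5+4 = 77
00→V9→L6→G4→U6→G3→Y4→00: 7+19+22+9+17+12+6 = 92
00→V9→L6→G4→U6→Y4→G3→00: 7+19+22+9+5+12+18 = 92
00→V9→L6→G4→Y4→G3→U6→00: 7+19+22+4+12+17+4 = 85
00→V9→L6→G4→Y4→U6→G3→00: 7+19+22+4+5+17+18 = 92
00→V9→L6→G3→G4→U6→Y4→00: 7+19+27+8+9+5+6 = 81
00→V9→L6→G3→G4→Y4→U6→00: 7+19+27+8+4+5+4 = 74
… (352 more)
The minimum is 74.
One optimal route: 00 → V9 → L6 → G3 → G4 → Y4 → U6 → 00 (or its reverse).

Minimum total distance: 74 blocks.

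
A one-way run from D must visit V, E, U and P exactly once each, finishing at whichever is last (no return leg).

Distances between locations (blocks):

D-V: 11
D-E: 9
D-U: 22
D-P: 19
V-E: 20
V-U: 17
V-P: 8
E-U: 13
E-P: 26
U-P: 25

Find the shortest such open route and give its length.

Minimum one-way distance = 47 blocks.

There are 4! = 24 possible orderings.
D → V → E → U → P: 11+20+13+25 = 69
D → V → E → P → U: 11+20+26+25 = 82
D → V → U → E → P: 11+17+13+26 = 67
D → V → U → P → E: 11+17+25+26 = 79
D → V → P → E → U: 11+8+26+13 = 58
D → V → P → U → E: 11+8+25+13 = 57
D → E → V → U → P: 9+20+17+25 = 71
D → E → V → P → U: 9+20+8+25 = 62
D → E → U → V → P: 9+13+17+8 = 47
D → E → U → P → V: 9+13+25+8 = 55
D → E → P → V → U: 9+26+8+17 = 60
D → E → P → U → V: 9+26+25+17 = 77
D → U → V → E → P: 22+17+20+26 = 85
D → U → V → P → E: 22+17+8+26 = 73
… (10 more)
The minimum is 47.
One shortest path: D → E → U → V → P.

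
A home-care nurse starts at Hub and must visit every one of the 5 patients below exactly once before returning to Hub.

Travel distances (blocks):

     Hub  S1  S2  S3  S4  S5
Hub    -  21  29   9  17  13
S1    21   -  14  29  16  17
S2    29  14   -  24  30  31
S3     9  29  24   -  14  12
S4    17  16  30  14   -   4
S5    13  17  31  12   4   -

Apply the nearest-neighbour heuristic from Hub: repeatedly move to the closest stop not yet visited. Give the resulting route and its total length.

Total distance 84 blocks via the nearest-neighbour route Hub → S3 → S5 → S4 → S1 → S2 → Hub.

From Hub: distances to unvisited — S3=9, S5=13, S4=17, S1=21, S2=29. Nearest is S3 (9).
From S3: distances to unvisited — S5=12, S4=14, S2=24, S1=29. Nearest is S5 (12).
From S5: distances to unvisited — S4=4, S1=17, S2=31. Nearest is S4 (4).
From S4: distances to unvisited — S1=16, S2=30. Nearest is S1 (16).
From S1: distances to unvisited — S2=14. Nearest is S2 (14).
Return S2→Hub: 29.
Total = 9 + 12 + 4 + 16 + 14 + 29 = 84.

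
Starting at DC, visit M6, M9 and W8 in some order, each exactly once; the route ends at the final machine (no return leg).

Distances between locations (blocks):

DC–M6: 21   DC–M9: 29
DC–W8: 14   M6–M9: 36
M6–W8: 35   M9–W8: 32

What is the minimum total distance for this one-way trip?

82 blocks — the minimum one-way total.

There are 3! = 6 possible orderings.
DC→M6→M9→W8: 21+36+32 = 89
DC→M6→W8→M9: 21+35+32 = 88
DC→M9→M6→W8: 29+36+35 = 100
DC→M9→W8→M6: 29+32+35 = 96
DC→W8→M6→M9: 14+35+36 = 85
DC→W8→M9→M6: 14+32+36 = 82
The minimum is 82.
One shortest path: DC → W8 → M9 → M6.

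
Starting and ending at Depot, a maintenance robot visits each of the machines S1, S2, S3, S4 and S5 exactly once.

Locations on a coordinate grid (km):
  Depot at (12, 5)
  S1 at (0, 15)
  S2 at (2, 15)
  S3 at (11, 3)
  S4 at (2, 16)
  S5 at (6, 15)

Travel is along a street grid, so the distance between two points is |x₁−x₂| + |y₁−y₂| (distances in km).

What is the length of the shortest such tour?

Minimum total distance: 50 km.

There are 60 distinct closed tours to check (reversals are equivalent).
Depot → S1 → S2 → S3 → S4 → S5 → Depot: 22+2+21+22+5+16 = 88
Depot → S1 → S2 → S3 → S5 → S4 → Depot: 22+2+21+17+5+21 = 88
Depot → S1 → S2 → S4 → S3 → S5 → Depot: 22+2+1+22+17+16 = 80
Depot → S1 → S2 → S4 → S5 → S3 → Depot: 22+2+1+5+17+3 = 50
Depot → S1 → S2 → S5 → S3 → S4 → Depot: 22+2+4+17+22+21 = 88
Depot → S1 → S2 → S5 → S4 → S3 → Depot: 22+2+4+5+22+3 = 58
Depot → S1 → S3 → S2 → S4 → S5 → Depot: 22+23+21+1+5+16 = 88
Depot → S1 → S3 → S2 → S5 → S4 → Depot: 22+23+21+4+5+21 = 96
Depot → S1 → S3 → S4 → S2 → S5 → Depot: 22+23+22+1+4+16 = 88
Depot → S1 → S3 → S4 → S5 → S2 → Depot: 22+23+22+5+4+20 = 96
Depot → S1 → S3 → S5 → S2 → S4 → Depot: 22+23+17+4+1+21 = 88
Depot → S1 → S3 → S5 → S4 → S2 → Depot: 22+23+17+5+1+20 = 88
Depot → S1 → S4 → S2 → S3 → S5 → Depot: 22+3+1+21+17+16 = 80
Depot → S1 → S4 → S2 → S5 → S3 → Depot: 22+3+1+4+17+3 = 50
… (46 more)
The minimum is 50.
One optimal route: Depot → S1 → S2 → S4 → S5 → S3 → Depot (or its reverse).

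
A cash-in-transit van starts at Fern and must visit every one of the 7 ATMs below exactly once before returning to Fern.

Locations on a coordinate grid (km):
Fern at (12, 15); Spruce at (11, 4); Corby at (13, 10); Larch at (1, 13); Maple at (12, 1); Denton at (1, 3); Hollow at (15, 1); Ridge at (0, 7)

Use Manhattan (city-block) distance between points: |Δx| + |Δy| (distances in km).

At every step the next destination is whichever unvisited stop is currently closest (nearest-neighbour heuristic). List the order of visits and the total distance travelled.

Nearest-neighbour total = 62 km; route Fern → Corby → Spruce → Maple → Hollow → Denton → Ridge → Larch → Fern.

Fern → [Corby:6 / Spruce:12 / Larch:13 / Maple:14 / Hollow:17 / Ridge:20 / Denton:23] → Corby (6)
Corby → [Spruce:8 / Maple:10 / Hollow:11 / Larch:15 / Ridge:16 / Denton:19] → Spruce (8)
Spruce → [Maple:4 / Hollow:7 / Denton:11 / Ridge:14 / Larch:19] → Maple (4)
Maple → [Hollow:3 / Denton:13 / Ridge:18 / Larch:23] → Hollow (3)
Hollow → [Denton:16 / Ridge:21 / Larch:26] → Denton (16)
Denton → [Ridge:5 / Larch:10] → Ridge (5)
Ridge → [Larch:7] → Larch (7)
Return Larch→Fern: 13.
Total = 6 + 8 + 4 + 3 + 16 + 5 + 7 + 13 = 62.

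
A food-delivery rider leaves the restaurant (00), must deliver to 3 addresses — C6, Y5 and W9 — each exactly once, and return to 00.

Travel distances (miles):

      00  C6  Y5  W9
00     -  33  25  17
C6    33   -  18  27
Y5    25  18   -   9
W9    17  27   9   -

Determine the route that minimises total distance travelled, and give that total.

Minimum total distance: 77 miles.

With 3 stops there are 3!/2 = 3 distinct round trips (a route and its reverse cost the same).
00 - C6 - Y5 - W9 - 00: 33+18+9+17 = 77
00 - C6 - W9 - Y5 - 00: 33+27+9+25 = 94
00 - Y5 - C6 - W9 - 00: 25+18+27+17 = 87
The minimum is 77.
One optimal route: 00 → C6 → Y5 → W9 → 00 (or its reverse).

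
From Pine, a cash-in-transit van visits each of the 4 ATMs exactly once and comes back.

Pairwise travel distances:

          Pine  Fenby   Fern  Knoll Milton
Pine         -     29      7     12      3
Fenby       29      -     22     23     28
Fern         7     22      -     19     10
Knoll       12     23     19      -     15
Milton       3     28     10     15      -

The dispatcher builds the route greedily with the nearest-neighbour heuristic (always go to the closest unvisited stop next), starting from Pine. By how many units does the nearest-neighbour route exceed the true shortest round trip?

Pine: Milton=3, Fern=7, Knoll=12, Fenby=29 ⇒ Milton
Milton: Fern=10, Knoll=15, Fenby=28 ⇒ Fern
Fern: Knoll=19, Fenby=22 ⇒ Knoll
Knoll: Fenby=23 ⇒ Fenby
NN route Pine → Milton → Fern → Knoll → Fenby → Pine costs 84.
Optimal: Pine → Fern → Fenby → Knoll → Milton → Pine costs 70 (by enumerating all 12 distinct tours).
Excess = 84 − 70 = 14.

Excess over optimum: 14.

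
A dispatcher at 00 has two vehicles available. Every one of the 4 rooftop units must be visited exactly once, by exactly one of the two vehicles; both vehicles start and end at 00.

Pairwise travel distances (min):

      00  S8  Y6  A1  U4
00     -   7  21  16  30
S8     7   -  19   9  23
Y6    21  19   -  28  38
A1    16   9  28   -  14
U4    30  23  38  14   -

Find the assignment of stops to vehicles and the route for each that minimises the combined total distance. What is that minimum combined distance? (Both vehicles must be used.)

102 min — the smallest possible combined total.

There are 2^3 − 1 = 7 ways to divide the 4 stops into two non-empty groups. For each, the best each vehicle can do is its own shortest tour through its group:
  {S8} + {Y6, A1, U4}: 14 + 89 = 103
  {Y6} + {S8, A1, U4}: 42 + 60 = 102
  {S8, Y6} + {A1, U4}: 47 + 60 = 107
  {A1} + {S8, Y6, U4}: 32 + 89 = 121
  {S8, A1} + {Y6, U4}: 32 + 89 = 121
  {Y6, A1} + {S8, U4}: 65 + 60 = 125
  … (7 splits in total)
Best: vehicle 1 00 → Y6 → 00 = 42; vehicle 2 00 → S8 → A1 → U4 → 00 = 60; combined 102.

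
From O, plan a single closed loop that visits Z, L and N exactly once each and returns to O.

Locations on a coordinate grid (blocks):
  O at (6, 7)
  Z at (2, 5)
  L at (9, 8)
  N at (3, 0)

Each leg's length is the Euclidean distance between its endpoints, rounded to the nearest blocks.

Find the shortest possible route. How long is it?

Minimum total distance: 22 blocks.

O → Z → L → N → O: 4+8+10+8 = 30
O → Z → N → L → O: 4+5+10+3 = 22
O → L → Z → N → O: 3+8+5+8 = 24
The minimum is 22.
One optimal route: O → Z → N → L → O (or its reverse).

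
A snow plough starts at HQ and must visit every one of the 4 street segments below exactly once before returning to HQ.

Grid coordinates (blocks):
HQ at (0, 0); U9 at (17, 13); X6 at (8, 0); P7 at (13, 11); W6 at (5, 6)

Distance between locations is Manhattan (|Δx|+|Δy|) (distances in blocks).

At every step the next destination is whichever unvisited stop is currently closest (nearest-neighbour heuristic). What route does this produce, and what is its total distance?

66 blocks along HQ → X6 → W6 → P7 → U9 → HQ.

From HQ: distances to unvisited — X6=8, W6=11, P7=24, U9=30. Nearest is X6 (8).
From X6: distances to unvisited — W6=9, P7=16, U9=22. Nearest is W6 (9).
From W6: distances to unvisited — P7=13, U9=19. Nearest is P7 (13).
From P7: distances to unvisited — U9=6. Nearest is U9 (6).
Return U9→HQ: 30.
Total = 8 + 9 + 13 + 6 + 30 = 66.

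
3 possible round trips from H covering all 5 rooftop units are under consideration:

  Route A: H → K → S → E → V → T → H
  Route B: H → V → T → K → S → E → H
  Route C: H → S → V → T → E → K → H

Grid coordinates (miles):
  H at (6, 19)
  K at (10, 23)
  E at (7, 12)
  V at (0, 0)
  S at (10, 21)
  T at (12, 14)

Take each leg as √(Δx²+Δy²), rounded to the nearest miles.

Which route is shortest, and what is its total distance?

Shortest is Route A, total 57 miles.

Route A: 6 + 2 + 9 + 14 + 18 + 8 = 57
Route B: 20 + 18 + 9 + 2 + 9 + 7 = 65
Route C: 4 + 23 + 18 + 5 + 11 + 6 = 67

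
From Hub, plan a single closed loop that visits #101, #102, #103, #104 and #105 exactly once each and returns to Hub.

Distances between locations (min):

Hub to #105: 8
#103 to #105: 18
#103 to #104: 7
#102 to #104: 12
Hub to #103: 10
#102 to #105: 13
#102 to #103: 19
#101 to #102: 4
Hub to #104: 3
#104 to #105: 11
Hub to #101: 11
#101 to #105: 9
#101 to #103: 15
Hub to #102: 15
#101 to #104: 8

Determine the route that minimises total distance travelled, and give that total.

Minimum total distance: 50 min.

Hub → #101 → #102 → #103 → #104 → #105 → Hub: 11+4+19+7+11+8 = 60
Hub → #101 → #102 → #103 → #105 → #104 → Hub: 11+4+19+18+11+3 = 66
Hub → #101 → #102 → #104 → #103 → #105 → Hub: 11+4+12+7+18+8 = 60
Hub → #101 → #102 → #104 → #105 → #103 → Hub: 11+4+12+11+18+10 = 66
Hub → #101 → #102 → #105 → #103 → #104 → Hub: 11+4+13+18+7+3 = 56
Hub → #101 → #102 → #105 → #104 → #103 → Hub: 11+4+13+11+7+10 = 56
Hub → #101 → #103 → #102 → #104 → #105 → Hub: 11+15+19+12+11+8 = 76
Hub → #101 → #103 → #102 → #105 → #104 → Hub: 11+15+19+13+11+3 = 72
Hub → #101 → #103 → #104 → #102 → #105 → Hub: 11+15+7+12+13+8 = 66
Hub → #101 → #103 → #104 → #105 → #102 → Hub: 11+15+7+11+13+15 = 72
Hub → #101 → #103 → #105 → #102 → #104 → Hub: 11+15+18+13+12+3 = 72
Hub → #101 → #103 → #105 → #104 → #102 → Hub: 11+15+18+11+12+15 = 82
Hub → #101 → #104 → #102 → #103 → #105 → Hub: 11+8+12+19+18+8 = 76
Hub → #101 → #104 → #102 → #105 → #103 → Hub: 11+8+12+13+18+10 = 72
… (46 more)
Hub → #103 → #104 → #101 → #102 → #105 → Hub: 10+7+8+4+13+8 = 50  ← best
The minimum is 50.
One optimal route: Hub → #103 → #104 → #101 → #102 → #105 → Hub (or its reverse).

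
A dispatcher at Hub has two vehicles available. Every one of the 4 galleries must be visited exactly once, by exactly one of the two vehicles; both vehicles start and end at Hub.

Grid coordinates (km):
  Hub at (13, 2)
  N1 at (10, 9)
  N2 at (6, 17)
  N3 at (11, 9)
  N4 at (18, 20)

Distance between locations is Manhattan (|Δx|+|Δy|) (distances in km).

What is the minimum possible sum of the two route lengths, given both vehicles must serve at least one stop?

Check every non-empty split of the stops between the two vehicles; for each half take its own optimal tour:
  {N1} + {N2, N3, N4}: 20 + 60 = 80
  {N2} + {N1, N3, N4}: 44 + 52 = 96
  {N1, N2} + {N3, N4}: 44 + 50 = 94
  {N3} + {N1, N2, N4}: 18 + 60 = 78
  {N1, N3} + {N2, N4}: 20 + 60 = 80
  {N2, N3} + {N1, N4}: 44 + 52 = 96
  … (7 splits in total)
Best: vehicle 1 Hub → N3 → Hub = 18; vehicle 2 Hub → N1 → N2 → N4 → Hub = 60; combined 78.

78 km — the smallest possible combined total.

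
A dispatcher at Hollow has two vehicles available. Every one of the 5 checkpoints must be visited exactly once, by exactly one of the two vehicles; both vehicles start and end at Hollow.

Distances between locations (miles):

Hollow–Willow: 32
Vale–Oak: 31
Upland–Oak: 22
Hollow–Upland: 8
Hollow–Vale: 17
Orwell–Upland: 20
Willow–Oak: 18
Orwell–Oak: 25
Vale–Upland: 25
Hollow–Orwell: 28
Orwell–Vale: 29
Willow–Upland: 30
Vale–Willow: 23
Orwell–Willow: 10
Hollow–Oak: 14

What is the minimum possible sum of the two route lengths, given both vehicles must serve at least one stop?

Try each way of splitting the stops between the two vehicles (each non-empty) and, for each split, find the best tour for each vehicle:
  {Orwell} + {Vale, Willow, Upland, Oak}: 56 + 88 = 144
  {Vale} + {Orwell, Willow, Upland, Oak}: 34 + 70 = 104
  {Orwell, Vale} + {Willow, Upland, Oak}: 74 + 70 = 144
  {Willow} + {Orwell, Vale, Upland, Oak}: 64 + 101 = 165
  {Orwell, Willow} + {Vale, Upland, Oak}: 70 + 78 = 148
  {Vale, Willow} + {Orwell, Upland, Oak}: 72 + 67 = 139
  … (15 splits in total)
Best: vehicle 1 Hollow → Vale → Hollow = 34; vehicle 2 Hollow → Upland → Orwell → Willow → Oak → Hollow = 70; combined 104.

104 miles — the smallest possible combined total.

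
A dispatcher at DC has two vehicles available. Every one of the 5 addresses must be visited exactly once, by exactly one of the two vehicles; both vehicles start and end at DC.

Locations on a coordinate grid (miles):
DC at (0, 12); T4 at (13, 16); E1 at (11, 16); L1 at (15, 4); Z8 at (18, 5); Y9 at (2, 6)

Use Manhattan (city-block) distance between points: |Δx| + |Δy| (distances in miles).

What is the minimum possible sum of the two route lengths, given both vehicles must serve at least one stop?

Check every non-empty split of the stops between the two vehicles; for each half take its own optimal tour:
  {T4} + {E1, L1, Z8, Y9}: 34 + 60 = 94
  {E1} + {T4, L1, Z8, Y9}: 30 + 60 = 90
  {T4, E1} + {L1, Z8, Y9}: 34 + 52 = 86
  {L1} + {T4, E1, Z8, Y9}: 46 + 58 = 104
  {T4, L1} + {E1, Z8, Y9}: 54 + 58 = 112
  {E1, L1} + {T4, Z8, Y9}: 54 + 58 = 112
  … (15 splits in total)
  {T4, E1, L1, Z8} + {Y9}: 60 + 16 = 76  ← best
Best: vehicle 1 DC → E1 → T4 → L1 → Z8 → DC = 60; vehicle 2 DC → Y9 → DC = 16; combined 76.

76 miles — the smallest possible combined total.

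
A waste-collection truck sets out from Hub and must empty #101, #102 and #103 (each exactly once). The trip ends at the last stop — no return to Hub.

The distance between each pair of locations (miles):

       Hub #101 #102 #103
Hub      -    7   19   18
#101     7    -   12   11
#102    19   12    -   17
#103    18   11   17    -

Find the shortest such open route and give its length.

There are 3! = 6 possible orderings.
Hub→#101→#102→#103: 7+12+17 = 36
Hub→#101→#103→#102: 7+11+17 = 35
Hub→#102→#101→#103: 19+12+11 = 42
Hub→#102→#103→#101: 19+17+11 = 47
Hub→#103→#101→#102: 18+11+12 = 41
Hub→#103→#102→#101: 18+17+12 = 47
The minimum is 35.
One shortest path: Hub → #101 → #103 → #102.

Shortest open route: 35 miles.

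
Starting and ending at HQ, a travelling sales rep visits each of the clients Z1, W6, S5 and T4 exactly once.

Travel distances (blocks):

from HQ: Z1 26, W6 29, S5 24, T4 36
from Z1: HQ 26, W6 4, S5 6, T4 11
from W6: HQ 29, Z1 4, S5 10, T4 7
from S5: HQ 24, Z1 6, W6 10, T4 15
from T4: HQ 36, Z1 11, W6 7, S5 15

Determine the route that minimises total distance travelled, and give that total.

HQ→Z1→W6→S5→T4→HQ: 26+4+10+15+36 = 91
HQ→Z1→W6→T4→S5→HQ: 26+4+7+15+24 = 76
HQ→Z1→S5→W6→T4→HQ: 26+6+10+7+36 = 85
HQ→Z1→S5→T4→W6→HQ: 26+6+15+7+29 = 83
HQ→Z1→T4→W6→S5→HQ: 26+11+7+10+24 = 78
HQ→Z1→T4→S5→W6→HQ: 26+11+15+10+29 = 91
HQ→W6→Z1→S5→T4→HQ: 29+4+6+15+36 = 90
HQ→W6→Z1→T4→S5→HQ: 29+4+11+15+24 = 83
HQ→W6→S5→Z1→T4→HQ: 29+10+6+11+36 = 92
HQ→W6→T4→Z1→S5→HQ: 29+7+11+6+24 = 77
HQ→S5→Z1→W6→T4→HQ: 24+6+4+7+36 = 77
HQ→S5→W6→Z1→T4→HQ: 24+10+4+11+36 = 85
The minimum is 76.
One optimal route: HQ → Z1 → W6 → T4 → S5 → HQ (or its reverse).

Shortest round trip = 76 blocks.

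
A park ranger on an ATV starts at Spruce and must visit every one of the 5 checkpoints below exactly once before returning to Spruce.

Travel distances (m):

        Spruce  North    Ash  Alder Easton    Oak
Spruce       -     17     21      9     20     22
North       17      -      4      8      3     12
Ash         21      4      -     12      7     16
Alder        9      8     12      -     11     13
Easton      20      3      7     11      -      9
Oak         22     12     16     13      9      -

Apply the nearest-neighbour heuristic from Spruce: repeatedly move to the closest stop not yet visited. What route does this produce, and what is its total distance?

From Spruce: distances to unvisited — Alder=9, North=17, Easton=20, Ash=21, Oak=22. Nearest is Alder (9).
From Alder: distances to unvisited — North=8, Easton=11, Ash=12, Oak=13. Nearest is North (8).
From North: distances to unvisited — Easton=3, Ash=4, Oak=12. Nearest is Easton (3).
From Easton: distances to unvisited — Ash=7, Oak=9. Nearest is Ash (7).
From Ash: distances to unvisited — Oak=16. Nearest is Oak (16).
Return Oak→Spruce: 22.
Total = 9 + 8 + 3 + 7 + 16 + 22 = 65.

Nearest-neighbour total = 65 m; route Spruce → Alder → North → Easton → Ash → Oak → Spruce.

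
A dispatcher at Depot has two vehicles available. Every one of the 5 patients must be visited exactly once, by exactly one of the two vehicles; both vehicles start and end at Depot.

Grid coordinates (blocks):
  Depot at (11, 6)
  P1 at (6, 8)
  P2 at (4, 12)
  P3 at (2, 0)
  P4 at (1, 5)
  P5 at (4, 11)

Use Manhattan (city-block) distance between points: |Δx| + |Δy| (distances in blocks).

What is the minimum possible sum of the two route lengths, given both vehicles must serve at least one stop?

Try each way of splitting the stops between the two vehicles (each non-empty) and, for each split, find the best tour for each vehicle:
  {P1} + {P2, P3, P4, P5}: 14 + 44 = 58
  {P2} + {P1, P3, P4, P5}: 26 + 42 = 68
  {P1, P2} + {P3, P4, P5}: 26 + 42 = 68
  {P3} + {P1, P2, P4, P5}: 30 + 34 = 64
  {P1, P3} + {P2, P4, P5}: 34 + 34 = 68
  {P2, P3} + {P1, P4, P5}: 42 + 32 = 74
  … (15 splits in total)
Best: vehicle 1 Depot → P1 → Depot = 14; vehicle 2 Depot → P2 → P5 → P3 → P4 → Depot = 44; combined 58.

Minimum combined distance: 58 blocks.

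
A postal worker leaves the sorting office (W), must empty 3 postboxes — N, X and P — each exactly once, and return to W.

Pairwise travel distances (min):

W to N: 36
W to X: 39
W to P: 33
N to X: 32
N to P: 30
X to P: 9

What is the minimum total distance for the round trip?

W→N→X→P→W: 36+32+9+33 = 110
W→N→P→X→W: 36+30+9+39 = 114
W→X→N→P→W: 39+32+30+33 = 134
The minimum is 110.
One optimal route: W → N → X → P → W (or its reverse).

110 min — the shortest possible round trip.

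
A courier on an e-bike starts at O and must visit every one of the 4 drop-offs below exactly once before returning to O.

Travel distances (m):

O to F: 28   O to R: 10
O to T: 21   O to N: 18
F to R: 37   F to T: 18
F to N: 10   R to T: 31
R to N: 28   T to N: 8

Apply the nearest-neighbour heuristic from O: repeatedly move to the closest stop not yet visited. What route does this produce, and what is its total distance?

92 m along O → R → N → T → F → O.

At O the remaining stops are R 10, N 18, T 21, F 28; go to R.
At R the remaining stops are N 28, T 31, F 37; go to N.
At N the remaining stops are T 8, F 10; go to T.
At T the remaining stops are F 18; go to F.
Return F→O: 28.
Total = 10 + 28 + 8 + 18 + 28 = 92.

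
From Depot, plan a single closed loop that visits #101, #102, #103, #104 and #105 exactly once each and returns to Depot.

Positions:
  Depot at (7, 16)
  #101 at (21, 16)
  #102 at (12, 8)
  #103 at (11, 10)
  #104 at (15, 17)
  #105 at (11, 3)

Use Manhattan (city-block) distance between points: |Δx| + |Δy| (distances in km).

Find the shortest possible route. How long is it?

With 5 stops there are 5!/2 = 60 distinct round trips (a route and its reverse cost the same).
Depot-#101-#102-#103-#104-#105-Depot: 14+17+3+11+18+17 = 80
Depot-#101-#102-#103-#105-#104-Depot: 14+17+3+7+18+9 = 68
Depot-#101-#102-#104-#103-#105-Depot: 14+17+12+11+7+17 = 78
Depot-#101-#102-#104-#105-#103-Depot: 14+17+12+18+7+10 = 78
Depot-#101-#102-#105-#103-#104-Depot: 14+17+6+7+11+9 = 64
Depot-#101-#102-#105-#104-#103-Depot: 14+17+6+18+11+10 = 76
Depot-#101-#103-#102-#104-#105-Depot: 14+16+3+12+18+17 = 80
Depot-#101-#103-#102-#105-#104-Depot: 14+16+3+6+18+9 = 66
Depot-#101-#103-#104-#102-#105-Depot: 14+16+11+12+6+17 = 76
Depot-#101-#103-#104-#105-#102-Depot: 14+16+11+18+6+13 = 78
Depot-#101-#103-#105-#102-#104-Depot: 14+16+7+6+12+9 = 64
Depot-#101-#103-#105-#104-#102-Depot: 14+16+7+18+12+13 = 80
Depot-#101-#104-#102-#103-#105-Depot: 14+7+12+3+7+17 = 60
Depot-#101-#104-#102-#105-#103-Depot: 14+7+12+6+7+10 = 56
… (46 more)
The minimum is 56.
One optimal route: Depot → #101 → #104 → #102 → #105 → #103 → Depot (or its reverse).

Minimum total distance: 56 km.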